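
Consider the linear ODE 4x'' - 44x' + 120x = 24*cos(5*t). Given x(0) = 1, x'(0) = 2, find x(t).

Divide through by 4: x'' - 11x' + 30x = 6*cos(5*t).
Characteristic equation r² - 11r + 30 = 0 factors as (r - 5)(r - 6) = 0, so r = 5, 6.
Hence x_h = C1*exp(5*t) + C2*exp(6*t).
Try x_p = A*cos(5*t) + B*sin(5*t). Substituting and equating the coefficients of cos(5t) and sin(5t) gives A = 3/305, B = -33/305, so x_p = -33*sin(5*t)/305 + 3*cos(5*t)/305.
General solution: x = -33*sin(5*t)/305 + 3*cos(5*t)/305 + C1*exp(5*t) + C2*exp(6*t).
Apply the initial conditions: x(0) = 3/305 + C1 + C2 = 1 and x'(0) = -33/61 + 5*C1 + 6*C2 = 2. Solving gives C1 = 17/5, C2 = -147/61.

x = -147*exp(6*t)/61 - 33*sin(5*t)/305 + 3*cos(5*t)/305 + 17*exp(5*t)/5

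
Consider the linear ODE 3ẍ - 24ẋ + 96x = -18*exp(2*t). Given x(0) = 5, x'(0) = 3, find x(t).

Divide through by 3: x'' - 8x' + 32x = -6*exp(2*t).
Characteristic equation r² - 8r + 32 = 0 has discriminant (-8)² - 4·(32) = -64 < 0, so r = 4 ± 4i.
Hence x_h = C1*cos(4*t)*exp(4*t) + C2*exp(4*t)*sin(4*t).
Try x_p = A*exp(2*t). Substituting into the equation and dividing by exp(2*t) gives A = -3/10, so x_p = -3*exp(2*t)/10.
General solution: x = -3*exp(2*t)/10 + C1*cos(4*t)*exp(4*t) + C2*exp(4*t)*sin(4*t).
Apply the initial conditions: x(0) = -3/10 + C1 = 5 and x'(0) = -3/5 + 4*C1 + 4*C2 = 3. Solving gives C1 = 53/10, C2 = -22/5.

x = -3*exp(2*t)/10 - 22*exp(4*t)*sin(4*t)/5 + 53*cos(4*t)*exp(4*t)/10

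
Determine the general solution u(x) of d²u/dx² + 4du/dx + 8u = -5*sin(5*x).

Characteristic equation r² + 4r + 8 = 0 has discriminant (4)² - 4·(8) = -16 < 0, so r = -2 ± 2i.
Hence u_h = C1*cos(2*x)*exp(-2*x) + C2*exp(-2*x)*sin(2*x).
Try u_p = A*cos(5*x) + B*sin(5*x). Substituting and equating the coefficients of cos(5x) and sin(5x) gives A = 100/689, B = 85/689, so u_p = 85*sin(5*x)/689 + 100*cos(5*x)/689.

u = 85*sin(5*x)/689 + 100*cos(5*x)/689 + C1*cos(2*x)*exp(-2*x) + C2*exp(-2*x)*sin(2*x)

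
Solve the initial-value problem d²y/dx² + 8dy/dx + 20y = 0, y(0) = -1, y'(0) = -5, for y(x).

Characteristic equation r² + 8r + 20 = 0 has discriminant (8)² - 4·(20) = -16 < 0, so r = -4 ± 2i.
Hence y_h = C1*cos(2*x)*exp(-4*x) + C2*exp(-4*x)*sin(2*x).
Apply the initial conditions: y(0) = C1 = -1 and y'(0) = -4*C1 + 2*C2 = -5. Solving gives C1 = -1, C2 = -9/2.

y = -cos(2*x)*exp(-4*x) - 9*exp(-4*x)*sin(2*x)/2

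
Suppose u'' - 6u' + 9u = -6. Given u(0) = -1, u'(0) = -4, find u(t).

Characteristic equation r² - 6r + 9 = 0 has discriminant (-6)² - 4·(9) = 0, so r = 3 is a repeated root.
Hence u_h = (C1 + C2*t)*exp(3*t).
For the particular solution try u_p = A0. Substituting and matching coefficients of each power of t gives A0 = -2/3, so u_p = -2/3.
General solution: u = -2/3 + C1*exp(3*t) + C2*t*exp(3*t).
Apply the initial conditions: u(0) = -2/3 + C1 = -1 and u'(0) = C2 + 3*C1 = -4. Solving gives C1 = -1/3, C2 = -3.

u = -2/3 - exp(3*t)/3 - 3*t*exp(3*t)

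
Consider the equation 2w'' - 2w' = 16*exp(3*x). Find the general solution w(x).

w = C2 + 4*exp(3*x)/3 + C1*exp(x)

Divide through by 2: w'' - w' = 8*exp(3*x).
Characteristic equation r² - r = 0 factors as (r - 1)r = 0, so r = 1, 0.
Hence w_h = C1*exp(x) + C2.
Try w_p = A*exp(3*x). Substituting into the equation and dividing by exp(3*x) gives A = 4/3, so w_p = 4*exp(3*x)/3.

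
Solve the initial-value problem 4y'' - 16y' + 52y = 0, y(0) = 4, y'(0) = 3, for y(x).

y = 4*cos(3*x)*exp(2*x) - 5*exp(2*x)*sin(3*x)/3

Divide through by 4: y'' - 4y' + 13y = 0.
Characteristic equation r² - 4r + 13 = 0 has discriminant (-4)² - 4·(13) = -36 < 0, so r = 2 ± 3i.
Hence y_h = C1*cos(3*x)*exp(2*x) + C2*exp(2*x)*sin(3*x).
Apply the initial conditions: y(0) = C1 = 4 and y'(0) = 2*C1 + 3*C2 = 3. Solving gives C1 = 4, C2 = -5/3.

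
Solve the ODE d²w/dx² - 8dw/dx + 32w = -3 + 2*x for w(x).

Characteristic equation r² - 8r + 32 = 0 has discriminant (-8)² - 4·(32) = -64 < 0, so r = 4 ± 4i.
Hence w_h = C1*cos(4*x)*exp(4*x) + C2*exp(4*x)*sin(4*x).
For the particular solution try w_p = A0 + A1*x. Substituting and matching coefficients of each power of x gives A0 = -5/64, A1 = 1/16, so w_p = -5/64 + x/16.

w = -5/64 + x/16 + C1*cos(4*x)*exp(4*x) + C2*exp(4*x)*sin(4*x)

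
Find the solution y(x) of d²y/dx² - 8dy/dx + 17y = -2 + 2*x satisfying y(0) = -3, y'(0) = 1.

Characteristic equation r² - 8r + 17 = 0 has discriminant (-8)² - 4·(17) = -4 < 0, so r = 4 ± i.
Hence y_h = C1*cos(x)*exp(4*x) + C2*exp(4*x)*sin(x).
For the particular solution try y_p = A0 + A1*x. Substituting and matching coefficients of each power of x gives A0 = -18/289, A1 = 2/17, so y_p = -18/289 + 2*x/17.
General solution: y = -18/289 + 2*x/17 + C1*cos(x)*exp(4*x) + C2*exp(4*x)*sin(x).
Apply the initial conditions: y(0) = -18/289 + C1 = -3 and y'(0) = 2/17 + C2 + 4*C1 = 1. Solving gives C1 = -849/289, C2 = 3651/289.

y = -18/289 + 2*x/17 - 849*cos(x)*exp(4*x)/289 + 3651*exp(4*x)*sin(x)/289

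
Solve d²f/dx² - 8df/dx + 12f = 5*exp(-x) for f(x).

Characteristic equation r² - 8r + 12 = 0 factors as (r - 2)(r - 6) = 0, so r = 2, 6.
Hence f_h = C1*exp(2*x) + C2*exp(6*x).
Try f_p = A*exp(-x). Substituting into the equation and dividing by exp(-x) gives A = 5/21, so f_p = 5*exp(-x)/21.

f = 5*exp(-x)/21 + C1*exp(2*x) + C2*exp(6*x)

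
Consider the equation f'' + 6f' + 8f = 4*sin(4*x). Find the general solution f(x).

f = -3*cos(4*x)/20 - sin(4*x)/20 + C1*exp(-4*x) + C2*exp(-2*x)

Characteristic equation r² + 6r + 8 = 0 factors as (r + 4)(r + 2) = 0, so r = -4, -2.
Hence f_h = C1*exp(-4*x) + C2*exp(-2*x).
Try f_p = A*cos(4*x) + B*sin(4*x). Substituting and equating the coefficients of cos(4x) and sin(4x) gives A = -3/20, B = -1/20, so f_p = -3*cos(4*x)/20 - sin(4*x)/20.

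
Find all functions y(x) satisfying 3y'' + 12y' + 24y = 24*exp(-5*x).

y = 8*exp(-5*x)/13 + C1*cos(2*x)*exp(-2*x) + C2*exp(-2*x)*sin(2*x)

Divide through by 3: y'' + 4y' + 8y = 8*exp(-5*x).
Characteristic equation r² + 4r + 8 = 0 has discriminant (4)² - 4·(8) = -16 < 0, so r = -2 ± 2i.
Hence y_h = C1*cos(2*x)*exp(-2*x) + C2*exp(-2*x)*sin(2*x).
Try y_p = A*exp(-5*x). Substituting into the equation and dividing by exp(-5*x) gives A = 8/13, so y_p = 8*exp(-5*x)/13.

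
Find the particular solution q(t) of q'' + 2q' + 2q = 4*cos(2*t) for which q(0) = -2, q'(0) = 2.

q = -2*cos(2*t)/5 + 4*sin(2*t)/5 - 8*cos(t)*exp(-t)/5 - 6*exp(-t)*sin(t)/5

Characteristic equation r² + 2r + 2 = 0 has discriminant (2)² - 4·(2) = -4 < 0, so r = -1 ± i.
Hence q_h = C1*cos(t)*exp(-t) + C2*exp(-t)*sin(t).
Try q_p = A*cos(2*t) + B*sin(2*t). Substituting and equating the coefficients of cos(2t) and sin(2t) gives A = -2/5, B = 4/5, so q_p = -2*cos(2*t)/5 + 4*sin(2*t)/5.
General solution: q = -2*cos(2*t)/5 + 4*sin(2*t)/5 + C1*cos(t)*exp(-t) + C2*exp(-t)*sin(t).
Apply the initial conditions: q(0) = -2/5 + C1 = -2 and q'(0) = 8/5 + C2 - C1 = 2. Solving gives C1 = -8/5, C2 = -6/5.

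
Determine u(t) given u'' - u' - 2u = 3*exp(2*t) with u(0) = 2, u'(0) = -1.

u = 2*exp(-t) + t*exp(2*t)

Characteristic equation r² - r - 2 = 0 factors as (r + 1)(r - 2) = 0, so r = -1, 2.
Hence u_h = C1*exp(-t) + C2*exp(2*t).
Since exp(2*t) solves the homogeneous equation (r = 2 is a root of multiplicity 1), multiply the trial by t. Try u_p = A*t*exp(2*t). Substituting into the equation and dividing by exp(2*t) gives A = 1, so u_p = t*exp(2*t).
General solution: u = C1*exp(-t) + C2*exp(2*t) + t*exp(2*t).
Apply the initial conditions: u(0) = C1 + C2 = 2 and u'(0) = 1 - C1 + 2*C2 = -1. Solving gives C1 = 2, C2 = 0.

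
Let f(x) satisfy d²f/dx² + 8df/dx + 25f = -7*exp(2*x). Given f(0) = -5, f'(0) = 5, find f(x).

f = -7*exp(2*x)/45 - 218*cos(3*x)*exp(-4*x)/45 - 211*exp(-4*x)*sin(3*x)/45

Characteristic equation r² + 8r + 25 = 0 has discriminant (8)² - 4·(25) = -36 < 0, so r = -4 ± 3i.
Hence f_h = C1*cos(3*x)*exp(-4*x) + C2*exp(-4*x)*sin(3*x).
Try f_p = A*exp(2*x). Substituting into the equation and dividing by exp(2*x) gives A = -7/45, so f_p = -7*exp(2*x)/45.
General solution: f = -7*exp(2*x)/45 + C1*cos(3*x)*exp(-4*x) + C2*exp(-4*x)*sin(3*x).
Apply the initial conditions: f(0) = -7/45 + C1 = -5 and f'(0) = -14/45 - 4*C1 + 3*C2 = 5. Solving gives C1 = -218/45, C2 = -211/45.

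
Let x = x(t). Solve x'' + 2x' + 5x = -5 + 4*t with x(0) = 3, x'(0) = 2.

Characteristic equation r² + 2r + 5 = 0 has discriminant (2)² - 4·(5) = -16 < 0, so r = -1 ± 2i.
Hence x_h = C1*cos(2*t)*exp(-t) + C2*exp(-t)*sin(2*t).
For the particular solution try x_p = A0 + A1*t. Substituting and matching coefficients of each power of t gives A0 = -33/25, A1 = 4/5, so x_p = -33/25 + 4*t/5.
General solution: x = -33/25 + 4*t/5 + C1*cos(2*t)*exp(-t) + C2*exp(-t)*sin(2*t).
Apply the initial conditions: x(0) = -33/25 + C1 = 3 and x'(0) = 4/5 - C1 + 2*C2 = 2. Solving gives C1 = 108/25, C2 = 69/25.

x = -33/25 + 4*t/5 + 69*exp(-t)*sin(2*t)/25 + 108*cos(2*t)*exp(-t)/25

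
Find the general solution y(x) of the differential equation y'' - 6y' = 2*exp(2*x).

Characteristic equation r² - 6r = 0 factors as (r - 6)r = 0, so r = 6, 0.
Hence y_h = C1*exp(6*x) + C2.
Try y_p = A*exp(2*x). Substituting into the equation and dividing by exp(2*x) gives A = -1/4, so y_p = -exp(2*x)/4.

y = C2 - exp(2*x)/4 + C1*exp(6*x)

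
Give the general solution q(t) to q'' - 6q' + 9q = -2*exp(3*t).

q = C1*exp(3*t) - t**2*exp(3*t) + C2*t*exp(3*t)

Characteristic equation r² - 6r + 9 = 0 has discriminant (-6)² - 4·(9) = 0, so r = 3 is a repeated root.
Hence q_h = (C1 + C2*t)*exp(3*t).
Since exp(3*t) solves the homogeneous equation (r = 3 is a root of multiplicity 2), multiply the trial by t^2. Try q_p = A*t^2*exp(3*t). Substituting into the equation and dividing by exp(3*t) gives A = -1, so q_p = -t^2*exp(3*t).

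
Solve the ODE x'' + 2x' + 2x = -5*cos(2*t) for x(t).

x = cos(2*t)/2 - sin(2*t) + C1*cos(t)*exp(-t) + C2*exp(-t)*sin(t)

Characteristic equation r² + 2r + 2 = 0 has discriminant (2)² - 4·(2) = -4 < 0, so r = -1 ± i.
Hence x_h = C1*cos(t)*exp(-t) + C2*exp(-t)*sin(t).
Try x_p = A*cos(2*t) + B*sin(2*t). Substituting and equating the coefficients of cos(2t) and sin(2t) gives A = 1/2, B = -1, so x_p = cos(2*t)/2 - sin(2*t).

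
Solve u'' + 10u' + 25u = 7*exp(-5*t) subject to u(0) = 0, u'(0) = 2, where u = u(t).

Characteristic equation r² + 10r + 25 = 0 has discriminant (10)² - 4·(25) = 0, so r = -5 is a repeated root.
Hence u_h = (C1 + C2*t)*exp(-5*t).
Since exp(-5*t) solves the homogeneous equation (r = -5 is a root of multiplicity 2), multiply the trial by t^2. Try u_p = A*t^2*exp(-5*t). Substituting into the equation and dividing by exp(-5*t) gives A = 7/2, so u_p = 7*t^2*exp(-5*t)/2.
General solution: u = C1*exp(-5*t) + 7*t^2*exp(-5*t)/2 + C2*t*exp(-5*t).
Apply the initial conditions: u(0) = C1 = 0 and u'(0) = C2 - 5*C1 = 2. Solving gives C1 = 0, C2 = 2.

u = 2*t*exp(-5*t) + 7*t**2*exp(-5*t)/2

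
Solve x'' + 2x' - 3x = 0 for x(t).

Characteristic equation r² + 2r - 3 = 0 factors as (r + 3)(r - 1) = 0, so r = -3, 1.
Hence x_h = C1*exp(-3*t) + C2*exp(t).

x = C1*exp(-3*t) + C2*exp(t)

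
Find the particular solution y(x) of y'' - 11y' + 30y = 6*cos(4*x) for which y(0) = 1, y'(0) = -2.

Characteristic equation r² - 11r + 30 = 0 factors as (r - 5)(r - 6) = 0, so r = 5, 6.
Hence y_h = C1*exp(5*x) + C2*exp(6*x).
Try y_p = A*cos(4*x) + B*sin(4*x). Substituting and equating the coefficients of cos(4x) and sin(4x) gives A = 21/533, B = -66/533, so y_p = -66*sin(4*x)/533 + 21*cos(4*x)/533.
General solution: y = -66*sin(4*x)/533 + 21*cos(4*x)/533 + C1*exp(5*x) + C2*exp(6*x).
Apply the initial conditions: y(0) = 21/533 + C1 + C2 = 1 and y'(0) = -264/533 + 5*C1 + 6*C2 = -2. Solving gives C1 = 298/41, C2 = -82/13.

y = -82*exp(6*x)/13 - 66*sin(4*x)/533 + 21*cos(4*x)/533 + 298*exp(5*x)/41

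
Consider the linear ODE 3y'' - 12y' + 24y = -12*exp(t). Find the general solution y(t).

Divide through by 3: y'' - 4y' + 8y = -4*exp(t).
Characteristic equation r² - 4r + 8 = 0 has discriminant (-4)² - 4·(8) = -16 < 0, so r = 2 ± 2i.
Hence y_h = C1*cos(2*t)*exp(2*t) + C2*exp(2*t)*sin(2*t).
Try y_p = A*exp(t). Substituting into the equation and dividing by exp(t) gives A = -4/5, so y_p = -4*exp(t)/5.

y = -4*exp(t)/5 + C1*cos(2*t)*exp(2*t) + C2*exp(2*t)*sin(2*t)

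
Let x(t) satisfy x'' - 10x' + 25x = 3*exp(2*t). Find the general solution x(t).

x = exp(2*t)/3 + C1*exp(5*t) + C2*t*exp(5*t)

Characteristic equation r² - 10r + 25 = 0 has discriminant (-10)² - 4·(25) = 0, so r = 5 is a repeated root.
Hence x_h = (C1 + C2*t)*exp(5*t).
Try x_p = A*exp(2*t). Substituting into the equation and dividing by exp(2*t) gives A = 1/3, so x_p = exp(2*t)/3.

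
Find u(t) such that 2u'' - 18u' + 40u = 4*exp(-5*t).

u = exp(-5*t)/45 + C1*exp(5*t) + C2*exp(4*t)

Divide through by 2: u'' - 9u' + 20u = 2*exp(-5*t).
Characteristic equation r² - 9r + 20 = 0 factors as (r - 5)(r - 4) = 0, so r = 5, 4.
Hence u_h = C1*exp(5*t) + C2*exp(4*t).
Try u_p = A*exp(-5*t). Substituting into the equation and dividing by exp(-5*t) gives A = 1/45, so u_p = exp(-5*t)/45.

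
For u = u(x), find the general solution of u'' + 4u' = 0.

u = C2 + C1*exp(-4*x)

Characteristic equation r² + 4r = 0 factors as (r + 4)r = 0, so r = -4, 0.
Hence u_h = C1*exp(-4*x) + C2.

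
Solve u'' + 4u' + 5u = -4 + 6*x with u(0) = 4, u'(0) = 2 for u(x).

Characteristic equation r² + 4r + 5 = 0 has discriminant (4)² - 4·(5) = -4 < 0, so r = -2 ± i.
Hence u_h = C1*cos(x)*exp(-2*x) + C2*exp(-2*x)*sin(x).
For the particular solution try u_p = A0 + A1*x. Substituting and matching coefficients of each power of x gives A0 = -44/25, A1 = 6/5, so u_p = -44/25 + 6*x/5.
General solution: u = -44/25 + 6*x/5 + C1*cos(x)*exp(-2*x) + C2*exp(-2*x)*sin(x).
Apply the initial conditions: u(0) = -44/25 + C1 = 4 and u'(0) = 6/5 + C2 - 2*C1 = 2. Solving gives C1 = 144/25, C2 = 308/25.

u = -44/25 + 6*x/5 + 144*cos(x)*exp(-2*x)/25 + 308*exp(-2*x)*sin(x)/25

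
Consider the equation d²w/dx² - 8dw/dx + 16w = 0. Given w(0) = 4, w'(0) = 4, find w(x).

Characteristic equation r² - 8r + 16 = 0 has discriminant (-8)² - 4·(16) = 0, so r = 4 is a repeated root.
Hence w_h = (C1 + C2*x)*exp(4*x).
Apply the initial conditions: w(0) = C1 = 4 and w'(0) = C2 + 4*C1 = 4. Solving gives C1 = 4, C2 = -12.

w = 4*exp(4*x) - 12*x*exp(4*x)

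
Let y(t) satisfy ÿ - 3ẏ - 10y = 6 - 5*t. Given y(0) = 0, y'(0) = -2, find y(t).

y = -3/4 + t/2 - exp(5*t)/7 + 25*exp(-2*t)/28

Characteristic equation r² - 3r - 10 = 0 factors as (r + 2)(r - 5) = 0, so r = -2, 5.
Hence y_h = C1*exp(-2*t) + C2*exp(5*t).
For the particular solution try y_p = A0 + A1*t. Substituting and matching coefficients of each power of t gives A0 = -3/4, A1 = 1/2, so y_p = -3/4 + t/2.
General solution: y = -3/4 + t/2 + C1*exp(-2*t) + C2*exp(5*t).
Apply the initial conditions: y(0) = -3/4 + C1 + C2 = 0 and y'(0) = 1/2 - 2*C1 + 5*C2 = -2. Solving gives C1 = 25/28, C2 = -1/7.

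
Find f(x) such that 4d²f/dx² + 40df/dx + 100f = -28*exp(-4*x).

Divide through by 4: f'' + 10f' + 25f = -7*exp(-4*x).
Characteristic equation r² + 10r + 25 = 0 has discriminant (10)² - 4·(25) = 0, so r = -5 is a repeated root.
Hence f_h = (C1 + C2*x)*exp(-5*x).
Try f_p = A*exp(-4*x). Substituting into the equation and dividing by exp(-4*x) gives A = -7, so f_p = -7*exp(-4*x).

f = -7*exp(-4*x) + C1*exp(-5*x) + C2*x*exp(-5*x)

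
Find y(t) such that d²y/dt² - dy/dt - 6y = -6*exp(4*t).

Characteristic equation r² - r - 6 = 0 factors as (r - 3)(r + 2) = 0, so r = 3, -2.
Hence y_h = C1*exp(3*t) + C2*exp(-2*t).
Try y_p = A*exp(4*t). Substituting into the equation and dividing by exp(4*t) gives A = -1, so y_p = -exp(4*t).

y = -exp(4*t) + C1*exp(3*t) + C2*exp(-2*t)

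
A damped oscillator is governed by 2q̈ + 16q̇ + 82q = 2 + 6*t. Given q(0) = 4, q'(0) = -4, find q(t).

q = 17/1681 + 3*t/41 + 6707*cos(5*t)*exp(-4*t)/1681 + 19981*exp(-4*t)*sin(5*t)/8405

Divide through by 2: q'' + 8q' + 41q = 1 + 3*t.
Characteristic equation r² + 8r + 41 = 0 has discriminant (8)² - 4·(41) = -100 < 0, so r = -4 ± 5i.
Hence q_h = C1*cos(5*t)*exp(-4*t) + C2*exp(-4*t)*sin(5*t).
For the particular solution try q_p = A0 + A1*t. Substituting and matching coefficients of each power of t gives A0 = 17/1681, A1 = 3/41, so q_p = 17/1681 + 3*t/41.
General solution: q = 17/1681 + 3*t/41 + C1*cos(5*t)*exp(-4*t) + C2*exp(-4*t)*sin(5*t).
Apply the initial conditions: q(0) = 17/1681 + C1 = 4 and q'(0) = 3/41 - 4*C1 + 5*C2 = -4. Solving gives C1 = 6707/1681, C2 = 19981/8405.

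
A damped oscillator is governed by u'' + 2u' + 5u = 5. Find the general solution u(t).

Characteristic equation r² + 2r + 5 = 0 has discriminant (2)² - 4·(5) = -16 < 0, so r = -1 ± 2i.
Hence u_h = C1*cos(2*t)*exp(-t) + C2*exp(-t)*sin(2*t).
For the particular solution try u_p = A0. Substituting and matching coefficients of each power of t gives A0 = 1, so u_p = 1.

u = 1 + C1*cos(2*t)*exp(-t) + C2*exp(-t)*sin(2*t)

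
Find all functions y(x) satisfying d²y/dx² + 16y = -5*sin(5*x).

Characteristic equation r² + 16 = 0 has discriminant (0)² - 4·(16) = -64 < 0, so r = ± 4i.
Hence y_h = C1*cos(4*x) + C2*sin(4*x).
Try y_p = A*cos(5*x) + B*sin(5*x). Substituting and equating the coefficients of cos(5x) and sin(5x) gives A = 0, B = 5/9, so y_p = 5*sin(5*x)/9.

y = 5*sin(5*x)/9 + C1*cos(4*x) + C2*sin(4*x)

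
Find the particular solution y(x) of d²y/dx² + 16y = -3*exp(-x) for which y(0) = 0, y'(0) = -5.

Characteristic equation r² + 16 = 0 has discriminant (0)² - 4·(16) = -64 < 0, so r = ± 4i.
Hence y_h = C1*cos(4*x) + C2*sin(4*x).
Try y_p = A*exp(-x). Substituting into the equation and dividing by exp(-x) gives A = -3/17, so y_p = -3*exp(-x)/17.
General solution: y = -3*exp(-x)/17 + C1*cos(4*x) + C2*sin(4*x).
Apply the initial conditions: y(0) = -3/17 + C1 = 0 and y'(0) = 3/17 + 4*C2 = -5. Solving gives C1 = 3/17, C2 = -22/17.

y = -22*sin(4*x)/17 - 3*exp(-x)/17 + 3*cos(4*x)/17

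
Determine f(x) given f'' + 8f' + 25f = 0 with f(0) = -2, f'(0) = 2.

Characteristic equation r² + 8r + 25 = 0 has discriminant (8)² - 4·(25) = -36 < 0, so r = -4 ± 3i.
Hence f_h = C1*cos(3*x)*exp(-4*x) + C2*exp(-4*x)*sin(3*x).
Apply the initial conditions: f(0) = C1 = -2 and f'(0) = -4*C1 + 3*C2 = 2. Solving gives C1 = -2, C2 = -2.

f = -2*cos(3*x)*exp(-4*x) - 2*exp(-4*x)*sin(3*x)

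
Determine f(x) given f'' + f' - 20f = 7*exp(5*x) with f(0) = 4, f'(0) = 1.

Characteristic equation r² + r - 20 = 0 factors as (r + 5)(r - 4) = 0, so r = -5, 4.
Hence f_h = C1*exp(-5*x) + C2*exp(4*x).
Try f_p = A*exp(5*x). Substituting into the equation and dividing by exp(5*x) gives A = 7/10, so f_p = 7*exp(5*x)/10.
General solution: f = 7*exp(5*x)/10 + C1*exp(-5*x) + C2*exp(4*x).
Apply the initial conditions: f(0) = 7/10 + C1 + C2 = 4 and f'(0) = 7/2 - 5*C1 + 4*C2 = 1. Solving gives C1 = 157/90, C2 = 14/9.

f = 7*exp(5*x)/10 + 14*exp(4*x)/9 + 157*exp(-5*x)/90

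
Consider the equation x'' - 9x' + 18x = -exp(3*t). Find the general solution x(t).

Characteristic equation r² - 9r + 18 = 0 factors as (r - 6)(r - 3) = 0, so r = 6, 3.
Hence x_h = C1*exp(6*t) + C2*exp(3*t).
Since exp(3*t) solves the homogeneous equation (r = 3 is a root of multiplicity 1), multiply the trial by t. Try x_p = A*t*exp(3*t). Substituting into the equation and dividing by exp(3*t) gives A = 1/3, so x_p = t*exp(3*t)/3.

x = C1*exp(6*t) + C2*exp(3*t) + t*exp(3*t)/3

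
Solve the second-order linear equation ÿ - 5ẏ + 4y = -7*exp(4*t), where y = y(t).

Characteristic equation r² - 5r + 4 = 0 factors as (r - 4)(r - 1) = 0, so r = 4, 1.
Hence y_h = C1*exp(4*t) + C2*exp(t).
Since exp(4*t) solves the homogeneous equation (r = 4 is a root of multiplicity 1), multiply the trial by t. Try y_p = A*t*exp(4*t). Substituting into the equation and dividing by exp(4*t) gives A = -7/3, so y_p = -7*t*exp(4*t)/3.

y = C1*exp(4*t) + C2*exp(t) - 7*t*exp(4*t)/3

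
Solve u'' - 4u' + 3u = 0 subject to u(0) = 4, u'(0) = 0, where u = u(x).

Characteristic equation r² - 4r + 3 = 0 factors as (r - 3)(r - 1) = 0, so r = 3, 1.
Hence u_h = C1*exp(3*x) + C2*exp(x).
Apply the initial conditions: u(0) = C1 + C2 = 4 and u'(0) = C2 + 3*C1 = 0. Solving gives C1 = -2, C2 = 6.

u = -2*exp(3*x) + 6*exp(x)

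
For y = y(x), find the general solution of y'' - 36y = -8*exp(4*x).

y = 2*exp(4*x)/5 + C1*exp(6*x) + C2*exp(-6*x)

Characteristic equation r² - 36 = 0 factors as (r - 6)(r + 6) = 0, so r = 6, -6.
Hence y_h = C1*exp(6*x) + C2*exp(-6*x).
Try y_p = A*exp(4*x). Substituting into the equation and dividing by exp(4*x) gives A = 2/5, so y_p = 2*exp(4*x)/5.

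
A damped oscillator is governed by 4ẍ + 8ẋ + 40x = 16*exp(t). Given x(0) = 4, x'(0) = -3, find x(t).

x = 4*exp(t)/13 + 5*exp(-t)*sin(3*t)/39 + 48*cos(3*t)*exp(-t)/13

Divide through by 4: x'' + 2x' + 10x = 4*exp(t).
Characteristic equation r² + 2r + 10 = 0 has discriminant (2)² - 4·(10) = -36 < 0, so r = -1 ± 3i.
Hence x_h = C1*cos(3*t)*exp(-t) + C2*exp(-t)*sin(3*t).
Try x_p = A*exp(t). Substituting into the equation and dividing by exp(t) gives A = 4/13, so x_p = 4*exp(t)/13.
General solution: x = 4*exp(t)/13 + C1*cos(3*t)*exp(-t) + C2*exp(-t)*sin(3*t).
Apply the initial conditions: x(0) = 4/13 + C1 = 4 and x'(0) = 4/13 - C1 + 3*C2 = -3. Solving gives C1 = 48/13, C2 = 5/39.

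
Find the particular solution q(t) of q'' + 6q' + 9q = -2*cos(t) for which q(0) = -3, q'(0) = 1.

q = -71*exp(-3*t)/25 - 4*cos(t)/25 - 3*sin(t)/25 - 37*t*exp(-3*t)/5

Characteristic equation r² + 6r + 9 = 0 has discriminant (6)² - 4·(9) = 0, so r = -3 is a repeated root.
Hence q_h = (C1 + C2*t)*exp(-3*t).
Try q_p = A*cos(t) + B*sin(t). Substituting and equating the coefficients of cos(t) and sin(t) gives A = -4/25, B = -3/25, so q_p = -4*cos(t)/25 - 3*sin(t)/25.
General solution: q = -4*cos(t)/25 - 3*sin(t)/25 + C1*exp(-3*t) + C2*t*exp(-3*t).
Apply the initial conditions: q(0) = -4/25 + C1 = -3 and q'(0) = -3/25 + C2 - 3*C1 = 1. Solving gives C1 = -71/25, C2 = -37/5.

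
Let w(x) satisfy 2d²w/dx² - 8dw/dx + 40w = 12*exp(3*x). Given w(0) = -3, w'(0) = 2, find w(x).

w = 6*exp(3*x)/17 - 57*cos(4*x)*exp(2*x)/17 + 65*exp(2*x)*sin(4*x)/34

Divide through by 2: w'' - 4w' + 20w = 6*exp(3*x).
Characteristic equation r² - 4r + 20 = 0 has discriminant (-4)² - 4·(20) = -64 < 0, so r = 2 ± 4i.
Hence w_h = C1*cos(4*x)*exp(2*x) + C2*exp(2*x)*sin(4*x).
Try w_p = A*exp(3*x). Substituting into the equation and dividing by exp(3*x) gives A = 6/17, so w_p = 6*exp(3*x)/17.
General solution: w = 6*exp(3*x)/17 + C1*cos(4*x)*exp(2*x) + C2*exp(2*x)*sin(4*x).
Apply the initial conditions: w(0) = 6/17 + C1 = -3 and w'(0) = 18/17 + 2*C1 + 4*C2 = 2. Solving gives C1 = -57/17, C2 = 65/34.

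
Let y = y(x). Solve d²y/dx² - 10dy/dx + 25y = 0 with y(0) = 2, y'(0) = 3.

Characteristic equation r² - 10r + 25 = 0 has discriminant (-10)² - 4·(25) = 0, so r = 5 is a repeated root.
Hence y_h = (C1 + C2*x)*exp(5*x).
Apply the initial conditions: y(0) = C1 = 2 and y'(0) = C2 + 5*C1 = 3. Solving gives C1 = 2, C2 = -7.

y = 2*exp(5*x) - 7*x*exp(5*x)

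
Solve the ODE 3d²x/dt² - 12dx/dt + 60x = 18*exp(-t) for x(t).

Divide through by 3: x'' - 4x' + 20x = 6*exp(-t).
Characteristic equation r² - 4r + 20 = 0 has discriminant (-4)² - 4·(20) = -64 < 0, so r = 2 ± 4i.
Hence x_h = C1*cos(4*t)*exp(2*t) + C2*exp(2*t)*sin(4*t).
Try x_p = A*exp(-t). Substituting into the equation and dividing by exp(-t) gives A = 6/25, so x_p = 6*exp(-t)/25.

x = 6*exp(-t)/25 + C1*cos(4*t)*exp(2*t) + C2*exp(2*t)*sin(4*t)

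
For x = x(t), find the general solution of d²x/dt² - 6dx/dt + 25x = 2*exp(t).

x = exp(t)/10 + C1*cos(4*t)*exp(3*t) + C2*exp(3*t)*sin(4*t)

Characteristic equation r² - 6r + 25 = 0 has discriminant (-6)² - 4·(25) = -64 < 0, so r = 3 ± 4i.
Hence x_h = C1*cos(4*t)*exp(3*t) + C2*exp(3*t)*sin(4*t).
Try x_p = A*exp(t). Substituting into the equation and dividing by exp(t) gives A = 1/10, so x_p = exp(t)/10.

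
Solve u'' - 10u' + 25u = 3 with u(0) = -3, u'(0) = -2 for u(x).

Characteristic equation r² - 10r + 25 = 0 has discriminant (-10)² - 4·(25) = 0, so r = 5 is a repeated root.
Hence u_h = (C1 + C2*x)*exp(5*x).
For the particular solution try u_p = A0. Substituting and matching coefficients of each power of x gives A0 = 3/25, so u_p = 3/25.
General solution: u = 3/25 + C1*exp(5*x) + C2*x*exp(5*x).
Apply the initial conditions: u(0) = 3/25 + C1 = -3 and u'(0) = C2 + 5*C1 = -2. Solving gives C1 = -78/25, C2 = 68/5.

u = 3/25 - 78*exp(5*x)/25 + 68*x*exp(5*x)/5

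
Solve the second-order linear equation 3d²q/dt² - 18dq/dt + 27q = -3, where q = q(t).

Divide through by 3: q'' - 6q' + 9q = -1.
Characteristic equation r² - 6r + 9 = 0 has discriminant (-6)² - 4·(9) = 0, so r = 3 is a repeated root.
Hence q_h = (C1 + C2*t)*exp(3*t).
For the particular solution try q_p = A0. Substituting and matching coefficients of each power of t gives A0 = -1/9, so q_p = -1/9.

q = -1/9 + C1*exp(3*t) + C2*t*exp(3*t)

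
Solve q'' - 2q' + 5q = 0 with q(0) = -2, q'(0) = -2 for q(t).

q = -2*cos(2*t)*exp(t)

Characteristic equation r² - 2r + 5 = 0 has discriminant (-2)² - 4·(5) = -16 < 0, so r = 1 ± 2i.
Hence q_h = C1*cos(2*t)*exp(t) + C2*exp(t)*sin(2*t).
Apply the initial conditions: q(0) = C1 = -2 and q'(0) = C1 + 2*C2 = -2. Solving gives C1 = -2, C2 = 0.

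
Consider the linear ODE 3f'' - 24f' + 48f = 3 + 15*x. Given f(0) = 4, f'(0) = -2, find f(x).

Divide through by 3: f'' - 8f' + 16f = 1 + 5*x.
Characteristic equation r² - 8r + 16 = 0 has discriminant (-8)² - 4·(16) = 0, so r = 4 is a repeated root.
Hence f_h = (C1 + C2*x)*exp(4*x).
For the particular solution try f_p = A0 + A1*x. Substituting and matching coefficients of each power of x gives A0 = 7/32, A1 = 5/16, so f_p = 7/32 + 5*x/16.
General solution: f = 7/32 + 5*x/16 + C1*exp(4*x) + C2*x*exp(4*x).
Apply the initial conditions: f(0) = 7/32 + C1 = 4 and f'(0) = 5/16 + C2 + 4*C1 = -2. Solving gives C1 = 121/32, C2 = -279/16.

f = 7/32 + 5*x/16 + 121*exp(4*x)/32 - 279*x*exp(4*x)/16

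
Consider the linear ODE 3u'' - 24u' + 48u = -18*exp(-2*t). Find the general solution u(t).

Divide through by 3: u'' - 8u' + 16u = -6*exp(-2*t).
Characteristic equation r² - 8r + 16 = 0 has discriminant (-8)² - 4·(16) = 0, so r = 4 is a repeated root.
Hence u_h = (C1 + C2*t)*exp(4*t).
Try u_p = A*exp(-2*t). Substituting into the equation and dividing by exp(-2*t) gives A = -1/6, so u_p = -exp(-2*t)/6.

u = -exp(-2*t)/6 + C1*exp(4*t) + C2*t*exp(4*t)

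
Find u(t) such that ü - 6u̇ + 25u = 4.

Characteristic equation r² - 6r + 25 = 0 has discriminant (-6)² - 4·(25) = -64 < 0, so r = 3 ± 4i.
Hence u_h = C1*cos(4*t)*exp(3*t) + C2*exp(3*t)*sin(4*t).
For the particular solution try u_p = A0. Substituting and matching coefficients of each power of t gives A0 = 4/25, so u_p = 4/25.

u = 4/25 + C1*cos(4*t)*exp(3*t) + C2*exp(3*t)*sin(4*t)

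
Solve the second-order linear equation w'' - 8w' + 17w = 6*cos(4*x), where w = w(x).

w = -192*sin(4*x)/1025 + 6*cos(4*x)/1025 + C1*cos(x)*exp(4*x) + C2*exp(4*x)*sin(x)

Characteristic equation r² - 8r + 17 = 0 has discriminant (-8)² - 4·(17) = -4 < 0, so r = 4 ± i.
Hence w_h = C1*cos(x)*exp(4*x) + C2*exp(4*x)*sin(x).
Try w_p = A*cos(4*x) + B*sin(4*x). Substituting and equating the coefficients of cos(4x) and sin(4x) gives A = 6/1025, B = -192/1025, so w_p = -192*sin(4*x)/1025 + 6*cos(4*x)/1025.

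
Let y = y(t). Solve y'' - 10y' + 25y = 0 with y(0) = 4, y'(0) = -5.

Characteristic equation r² - 10r + 25 = 0 has discriminant (-10)² - 4·(25) = 0, so r = 5 is a repeated root.
Hence y_h = (C1 + C2*t)*exp(5*t).
Apply the initial conditions: y(0) = C1 = 4 and y'(0) = C2 + 5*C1 = -5. Solving gives C1 = 4, C2 = -25.

y = 4*exp(5*t) - 25*t*exp(5*t)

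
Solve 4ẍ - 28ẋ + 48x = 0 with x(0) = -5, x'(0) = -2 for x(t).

Divide through by 4: x'' - 7x' + 12x = 0.
Characteristic equation r² - 7r + 12 = 0 factors as (r - 3)(r - 4) = 0, so r = 3, 4.
Hence x_h = C1*exp(3*t) + C2*exp(4*t).
Apply the initial conditions: x(0) = C1 + C2 = -5 and x'(0) = 3*C1 + 4*C2 = -2. Solving gives C1 = -18, C2 = 13.

x = -18*exp(3*t) + 13*exp(4*t)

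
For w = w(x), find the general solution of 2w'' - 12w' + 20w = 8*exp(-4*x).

w = 2*exp(-4*x)/25 + C1*cos(x)*exp(3*x) + C2*exp(3*x)*sin(x)

Divide through by 2: w'' - 6w' + 10w = 4*exp(-4*x).
Characteristic equation r² - 6r + 10 = 0 has discriminant (-6)² - 4·(10) = -4 < 0, so r = 3 ± i.
Hence w_h = C1*cos(x)*exp(3*x) + C2*exp(3*x)*sin(x).
Try w_p = A*exp(-4*x). Substituting into the equation and dividing by exp(-4*x) gives A = 2/25, so w_p = 2*exp(-4*x)/25.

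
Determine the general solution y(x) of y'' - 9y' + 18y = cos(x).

Characteristic equation r² - 9r + 18 = 0 factors as (r - 3)(r - 6) = 0, so r = 3, 6.
Hence y_h = C1*exp(3*x) + C2*exp(6*x).
Try y_p = A*cos(x) + B*sin(x). Substituting and equating the coefficients of cos(x) and sin(x) gives A = 17/370, B = -9/370, so y_p = -9*sin(x)/370 + 17*cos(x)/370.

y = -9*sin(x)/370 + 17*cos(x)/370 + C1*exp(3*x) + C2*exp(6*x)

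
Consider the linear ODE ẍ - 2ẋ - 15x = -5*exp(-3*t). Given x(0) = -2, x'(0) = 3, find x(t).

x = -99*exp(-3*t)/64 - 29*exp(5*t)/64 + 5*t*exp(-3*t)/8

Characteristic equation r² - 2r - 15 = 0 factors as (r + 3)(r - 5) = 0, so r = -3, 5.
Hence x_h = C1*exp(-3*t) + C2*exp(5*t).
Since exp(-3*t) solves the homogeneous equation (r = -3 is a root of multiplicity 1), multiply the trial by t. Try x_p = A*t*exp(-3*t). Substituting into the equation and dividing by exp(-3*t) gives A = 5/8, so x_p = 5*t*exp(-3*t)/8.
General solution: x = C1*exp(-3*t) + C2*exp(5*t) + 5*t*exp(-3*t)/8.
Apply the initial conditions: x(0) = C1 + C2 = -2 and x'(0) = 5/8 - 3*C1 + 5*C2 = 3. Solving gives C1 = -99/64, C2 = -29/64.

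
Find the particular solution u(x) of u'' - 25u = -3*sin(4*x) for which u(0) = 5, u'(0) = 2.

Characteristic equation r² - 25 = 0 factors as (r + 5)(r - 5) = 0, so r = -5, 5.
Hence u_h = C1*exp(-5*x) + C2*exp(5*x).
Try u_p = A*cos(4*x) + B*sin(4*x). Substituting and equating the coefficients of cos(4x) and sin(4x) gives A = 0, B = 3/41, so u_p = 3*sin(4*x)/41.
General solution: u = 3*sin(4*x)/41 + C1*exp(-5*x) + C2*exp(5*x).
Apply the initial conditions: u(0) = C1 + C2 = 5 and u'(0) = 12/41 - 5*C1 + 5*C2 = 2. Solving gives C1 = 191/82, C2 = 219/82.

u = 3*sin(4*x)/41 + 191*exp(-5*x)/82 + 219*exp(5*x)/82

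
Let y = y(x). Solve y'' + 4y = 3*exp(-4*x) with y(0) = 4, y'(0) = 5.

Characteristic equation r² + 4 = 0 has discriminant (0)² - 4·(4) = -16 < 0, so r = ± 2i.
Hence y_h = C1*cos(2*x) + C2*sin(2*x).
Try y_p = A*exp(-4*x). Substituting into the equation and dividing by exp(-4*x) gives A = 3/20, so y_p = 3*exp(-4*x)/20.
General solution: y = 3*exp(-4*x)/20 + C1*cos(2*x) + C2*sin(2*x).
Apply the initial conditions: y(0) = 3/20 + C1 = 4 and y'(0) = -3/5 + 2*C2 = 5. Solving gives C1 = 77/20, C2 = 14/5.

y = 3*exp(-4*x)/20 + 14*sin(2*x)/5 + 77*cos(2*x)/20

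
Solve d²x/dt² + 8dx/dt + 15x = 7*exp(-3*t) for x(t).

Characteristic equation r² + 8r + 15 = 0 factors as (r + 3)(r + 5) = 0, so r = -3, -5.
Hence x_h = C1*exp(-3*t) + C2*exp(-5*t).
Since exp(-3*t) solves the homogeneous equation (r = -3 is a root of multiplicity 1), multiply the trial by t. Try x_p = A*t*exp(-3*t). Substituting into the equation and dividing by exp(-3*t) gives A = 7/2, so x_p = 7*t*exp(-3*t)/2.

x = C1*exp(-3*t) + C2*exp(-5*t) + 7*t*exp(-3*t)/2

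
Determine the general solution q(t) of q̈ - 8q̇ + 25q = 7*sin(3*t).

Characteristic equation r² - 8r + 25 = 0 has discriminant (-8)² - 4·(25) = -36 < 0, so r = 4 ± 3i.
Hence q_h = C1*cos(3*t)*exp(4*t) + C2*exp(4*t)*sin(3*t).
Try q_p = A*cos(3*t) + B*sin(3*t). Substituting and equating the coefficients of cos(3t) and sin(3t) gives A = 21/104, B = 7/52, so q_p = 7*sin(3*t)/52 + 21*cos(3*t)/104.

q = 7*sin(3*t)/52 + 21*cos(3*t)/104 + C1*cos(3*t)*exp(4*t) + C2*exp(4*t)*sin(3*t)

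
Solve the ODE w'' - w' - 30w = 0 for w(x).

w = C1*exp(6*x) + C2*exp(-5*x)

Characteristic equation r² - r - 30 = 0 factors as (r - 6)(r + 5) = 0, so r = 6, -5.
Hence w_h = C1*exp(6*x) + C2*exp(-5*x).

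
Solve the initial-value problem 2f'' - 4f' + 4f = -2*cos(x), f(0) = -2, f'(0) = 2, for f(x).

f = -cos(x)/5 + 2*sin(x)/5 - 9*cos(x)*exp(x)/5 + 17*exp(x)*sin(x)/5

Divide through by 2: f'' - 2f' + 2f = -cos(x).
Characteristic equation r² - 2r + 2 = 0 has discriminant (-2)² - 4·(2) = -4 < 0, so r = 1 ± i.
Hence f_h = C1*cos(x)*exp(x) + C2*exp(x)*sin(x).
Try f_p = A*cos(x) + B*sin(x). Substituting and equating the coefficients of cos(x) and sin(x) gives A = -1/5, B = 2/5, so f_p = -cos(x)/5 + 2*sin(x)/5.
General solution: f = -cos(x)/5 + 2*sin(x)/5 + C1*cos(x)*exp(x) + C2*exp(x)*sin(x).
Apply the initial conditions: f(0) = -1/5 + C1 = -2 and f'(0) = 2/5 + C1 + C2 = 2. Solving gives C1 = -9/5, C2 = 17/5.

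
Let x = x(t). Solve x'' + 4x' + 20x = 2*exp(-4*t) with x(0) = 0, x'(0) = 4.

Characteristic equation r² + 4r + 20 = 0 has discriminant (4)² - 4·(20) = -64 < 0, so r = -2 ± 4i.
Hence x_h = C1*cos(4*t)*exp(-2*t) + C2*exp(-2*t)*sin(4*t).
Try x_p = A*exp(-4*t). Substituting into the equation and dividing by exp(-4*t) gives A = 1/10, so x_p = exp(-4*t)/10.
General solution: x = exp(-4*t)/10 + C1*cos(4*t)*exp(-2*t) + C2*exp(-2*t)*sin(4*t).
Apply the initial conditions: x(0) = 1/10 + C1 = 0 and x'(0) = -2/5 - 2*C1 + 4*C2 = 4. Solving gives C1 = -1/10, C2 = 21/20.

x = exp(-4*t)/10 - cos(4*t)*exp(-2*t)/10 + 21*exp(-2*t)*sin(4*t)/20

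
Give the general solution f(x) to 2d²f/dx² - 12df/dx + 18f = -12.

Divide through by 2: f'' - 6f' + 9f = -6.
Characteristic equation r² - 6r + 9 = 0 has discriminant (-6)² - 4·(9) = 0, so r = 3 is a repeated root.
Hence f_h = (C1 + C2*x)*exp(3*x).
For the particular solution try f_p = A0. Substituting and matching coefficients of each power of x gives A0 = -2/3, so f_p = -2/3.

f = -2/3 + C1*exp(3*x) + C2*x*exp(3*x)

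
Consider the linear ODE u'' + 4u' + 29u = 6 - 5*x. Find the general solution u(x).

Characteristic equation r² + 4r + 29 = 0 has discriminant (4)² - 4·(29) = -100 < 0, so r = -2 ± 5i.
Hence u_h = C1*cos(5*x)*exp(-2*x) + C2*exp(-2*x)*sin(5*x).
For the particular solution try u_p = A0 + A1*x. Substituting and matching coefficients of each power of x gives A0 = 194/841, A1 = -5/29, so u_p = 194/841 - 5*x/29.

u = 194/841 - 5*x/29 + C1*cos(5*x)*exp(-2*x) + C2*exp(-2*x)*sin(5*x)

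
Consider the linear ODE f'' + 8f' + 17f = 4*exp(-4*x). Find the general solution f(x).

f = 4*exp(-4*x) + C1*cos(x)*exp(-4*x) + C2*exp(-4*x)*sin(x)

Characteristic equation r² + 8r + 17 = 0 has discriminant (8)² - 4·(17) = -4 < 0, so r = -4 ± i.
Hence f_h = C1*cos(x)*exp(-4*x) + C2*exp(-4*x)*sin(x).
Try f_p = A*exp(-4*x). Substituting into the equation and dividing by exp(-4*x) gives A = 4, so f_p = 4*exp(-4*x).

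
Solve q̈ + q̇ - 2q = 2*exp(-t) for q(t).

Characteristic equation r² + r - 2 = 0 factors as (r - 1)(r + 2) = 0, so r = 1, -2.
Hence q_h = C1*exp(t) + C2*exp(-2*t).
Try q_p = A*exp(-t). Substituting into the equation and dividing by exp(-t) gives A = -1, so q_p = -exp(-t).

q = -exp(-t) + C1*exp(t) + C2*exp(-2*t)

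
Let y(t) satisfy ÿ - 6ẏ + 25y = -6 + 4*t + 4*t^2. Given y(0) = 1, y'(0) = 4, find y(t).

y = -3062/15625 + 4*t**2/25 + 148*t/625 + 2739*exp(3*t)*sin(4*t)/62500 + 18687*cos(4*t)*exp(3*t)/15625

Characteristic equation r² - 6r + 25 = 0 has discriminant (-6)² - 4·(25) = -64 < 0, so r = 3 ± 4i.
Hence y_h = C1*cos(4*t)*exp(3*t) + C2*exp(3*t)*sin(4*t).
For the particular solution try y_p = A0 + A1*t + A2*t^2. Substituting and matching coefficients of each power of t gives A0 = -3062/15625, A1 = 148/625, A2 = 4/25, so y_p = -3062/15625 + 4*t^2/25 + 148*t/625.
General solution: y = -3062/15625 + 4*t^2/25 + 148*t/625 + C1*cos(4*t)*exp(3*t) + C2*exp(3*t)*sin(4*t).
Apply the initial conditions: y(0) = -3062/15625 + C1 = 1 and y'(0) = 148/625 + 3*C1 + 4*C2 = 4. Solving gives C1 = 18687/15625, C2 = 2739/62500.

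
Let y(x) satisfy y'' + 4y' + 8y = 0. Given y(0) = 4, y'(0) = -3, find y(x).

Characteristic equation r² + 4r + 8 = 0 has discriminant (4)² - 4·(8) = -16 < 0, so r = -2 ± 2i.
Hence y_h = C1*cos(2*x)*exp(-2*x) + C2*exp(-2*x)*sin(2*x).
Apply the initial conditions: y(0) = C1 = 4 and y'(0) = -2*C1 + 2*C2 = -3. Solving gives C1 = 4, C2 = 5/2.

y = 4*cos(2*x)*exp(-2*x) + 5*exp(-2*x)*sin(2*x)/2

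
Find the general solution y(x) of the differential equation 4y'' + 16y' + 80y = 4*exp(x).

Divide through by 4: y'' + 4y' + 20y = exp(x).
Characteristic equation r² + 4r + 20 = 0 has discriminant (4)² - 4·(20) = -64 < 0, so r = -2 ± 4i.
Hence y_h = C1*cos(4*x)*exp(-2*x) + C2*exp(-2*x)*sin(4*x).
Try y_p = A*exp(x). Substituting into the equation and dividing by exp(x) gives A = 1/25, so y_p = exp(x)/25.

y = exp(x)/25 + C1*cos(4*x)*exp(-2*x) + C2*exp(-2*x)*sin(4*x)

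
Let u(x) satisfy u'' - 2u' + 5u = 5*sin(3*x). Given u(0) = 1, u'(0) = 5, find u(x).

Characteristic equation r² - 2r + 5 = 0 has discriminant (-2)² - 4·(5) = -16 < 0, so r = 1 ± 2i.
Hence u_h = C1*cos(2*x)*exp(x) + C2*exp(x)*sin(2*x).
Try u_p = A*cos(3*x) + B*sin(3*x). Substituting and equating the coefficients of cos(3x) and sin(3x) gives A = 15/26, B = -5/13, so u_p = -5*sin(3*x)/13 + 15*cos(3*x)/26.
General solution: u = -5*sin(3*x)/13 + 15*cos(3*x)/26 + C1*cos(2*x)*exp(x) + C2*exp(x)*sin(2*x).
Apply the initial conditions: u(0) = 15/26 + C1 = 1 and u'(0) = -15/13 + C1 + 2*C2 = 5. Solving gives C1 = 11/26, C2 = 149/52.

u = -5*sin(3*x)/13 + 15*cos(3*x)/26 + 11*cos(2*x)*exp(x)/26 + 149*exp(x)*sin(2*x)/52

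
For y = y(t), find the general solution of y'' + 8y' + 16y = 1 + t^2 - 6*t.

y = 35/128 - 7*t/16 + t**2/16 + C1*exp(-4*t) + C2*t*exp(-4*t)

Characteristic equation r² + 8r + 16 = 0 has discriminant (8)² - 4·(16) = 0, so r = -4 is a repeated root.
Hence y_h = (C1 + C2*t)*exp(-4*t).
For the particular solution try y_p = A0 + A1*t + A2*t^2. Substituting and matching coefficients of each power of t gives A0 = 35/128, A1 = -7/16, A2 = 1/16, so y_p = 35/128 - 7*t/16 + t^2/16.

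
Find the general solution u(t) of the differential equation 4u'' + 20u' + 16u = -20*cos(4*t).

u = -25*sin(4*t)/136 + 15*cos(4*t)/136 + C1*exp(-4*t) + C2*exp(-t)

Divide through by 4: u'' + 5u' + 4u = -5*cos(4*t).
Characteristic equation r² + 5r + 4 = 0 factors as (r + 4)(r + 1) = 0, so r = -4, -1.
Hence u_h = C1*exp(-4*t) + C2*exp(-t).
Try u_p = A*cos(4*t) + B*sin(4*t). Substituting and equating the coefficients of cos(4t) and sin(4t) gives A = 15/136, B = -25/136, so u_p = -25*sin(4*t)/136 + 15*cos(4*t)/136.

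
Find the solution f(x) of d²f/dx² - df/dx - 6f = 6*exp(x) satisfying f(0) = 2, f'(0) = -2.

f = -exp(x) + 2*exp(-2*x) + exp(3*x)

Characteristic equation r² - r - 6 = 0 factors as (r + 2)(r - 3) = 0, so r = -2, 3.
Hence f_h = C1*exp(-2*x) + C2*exp(3*x).
Try f_p = A*exp(x). Substituting into the equation and dividing by exp(x) gives A = -1, so f_p = -exp(x).
General solution: f = -exp(x) + C1*exp(-2*x) + C2*exp(3*x).
Apply the initial conditions: f(0) = -1 + C1 + C2 = 2 and f'(0) = -1 - 2*C1 + 3*C2 = -2. Solving gives C1 = 2, C2 = 1.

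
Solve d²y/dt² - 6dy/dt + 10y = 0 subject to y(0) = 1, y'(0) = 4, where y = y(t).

Characteristic equation r² - 6r + 10 = 0 has discriminant (-6)² - 4·(10) = -4 < 0, so r = 3 ± i.
Hence y_h = C1*cos(t)*exp(3*t) + C2*exp(3*t)*sin(t).
Apply the initial conditions: y(0) = C1 = 1 and y'(0) = C2 + 3*C1 = 4. Solving gives C1 = 1, C2 = 1.

y = cos(t)*exp(3*t) + exp(3*t)*sin(t)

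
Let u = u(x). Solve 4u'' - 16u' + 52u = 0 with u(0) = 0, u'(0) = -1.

Divide through by 4: u'' - 4u' + 13u = 0.
Characteristic equation r² - 4r + 13 = 0 has discriminant (-4)² - 4·(13) = -36 < 0, so r = 2 ± 3i.
Hence u_h = C1*cos(3*x)*exp(2*x) + C2*exp(2*x)*sin(3*x).
Apply the initial conditions: u(0) = C1 = 0 and u'(0) = 2*C1 + 3*C2 = -1. Solving gives C1 = 0, C2 = -1/3.

u = -exp(2*x)*sin(3*x)/3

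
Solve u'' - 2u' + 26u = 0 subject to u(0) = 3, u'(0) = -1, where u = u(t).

Characteristic equation r² - 2r + 26 = 0 has discriminant (-2)² - 4·(26) = -100 < 0, so r = 1 ± 5i.
Hence u_h = C1*cos(5*t)*exp(t) + C2*exp(t)*sin(5*t).
Apply the initial conditions: u(0) = C1 = 3 and u'(0) = C1 + 5*C2 = -1. Solving gives C1 = 3, C2 = -4/5.

u = 3*cos(5*t)*exp(t) - 4*exp(t)*sin(5*t)/5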